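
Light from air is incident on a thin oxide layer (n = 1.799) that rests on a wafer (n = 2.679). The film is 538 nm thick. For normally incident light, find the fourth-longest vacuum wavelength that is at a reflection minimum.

At the upper boundary (n = 1.0 to n = 1.799) the reflected ray undergoes a half-wave phase shift.
Bottom surface (1.799 → 2.679): reflection off a higher-index medium gives a half-wave phase shift.
Net: no relative phase inversion (both shifts match).
So the condition for destructive reflection is 2 n t = (m + ½) λ.
λ = 2 n t / (m + ½). The fourth-longest wavelength is m = 3: λ = 2 × 1.799 × 538 / 3.50 = 553 nm.

553 nm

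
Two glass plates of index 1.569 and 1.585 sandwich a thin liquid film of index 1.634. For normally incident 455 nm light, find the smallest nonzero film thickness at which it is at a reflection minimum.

At the upper boundary (n = 1.569 to n = 1.634) the reflected ray undergoes a half-wave phase shift.
Bottom surface (1.634 → 1.585): reflection off a lower-index medium gives no phase shift.
Net: one phase inversion between the two reflected rays.
For dark reflection here: 2 n t = m λ.
Minimum nonzero at m = 1: t = λ / (2 n) = 455 / (2 × 1.634) = 139 nm.

139 nm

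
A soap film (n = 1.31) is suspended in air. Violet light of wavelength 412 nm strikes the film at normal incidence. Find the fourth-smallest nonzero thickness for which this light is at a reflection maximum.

550 nm

Top surface (1.0 → 1.31): reflection off a higher-index medium gives a half-wave phase shift.
Bottom surface (1.31 → 1.0): reflection off a lower-index medium gives no phase shift.
Exactly one π shift → a net half-wave offset.
For maximum reflection here: 2 n t = (m + ½) λ.
The fourth-smallest nonzero thickness corresponds to m = 3: t = (m + ½) λ / (2 n) = 3.50 × 412 / (2 × 1.31) = 550 nm.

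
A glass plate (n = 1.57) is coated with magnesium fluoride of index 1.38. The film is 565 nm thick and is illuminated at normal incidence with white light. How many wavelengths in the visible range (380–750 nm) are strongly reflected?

Ray reflecting at the top interface goes from n = 1.0 toward n = 1.38: a half-wave phase shift.
Bottom surface (1.38 → 1.57): reflection off a higher-index medium gives a half-wave phase shift.
Zero or two π shifts → no net half-wave offset.
With no net inversion, constructive interference in reflection requires 2 n t = m λ.
λ = 2 n t / m = 1559 / m nm.
m=2: 780 nm (IR); m=3: 520 nm (visible); m=4: 390 nm (visible); m=5: 312 nm (UV).

2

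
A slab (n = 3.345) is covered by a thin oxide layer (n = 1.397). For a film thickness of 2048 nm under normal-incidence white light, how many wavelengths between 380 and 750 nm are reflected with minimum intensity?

Top surface (1.0 → 1.397): reflection off a higher-index medium gives a half-wave phase shift.
Bottom surface (1.397 → 3.345): reflection off a higher-index medium gives a half-wave phase shift.
The two reflections carry the same phase change, so no net offset.
So the condition for destructive reflection is 2 n t = (m + ½) λ.
λ = 2 n t / (m + ½) = 5722 / (m + ½) nm.
m=7: 763 nm (IR); m=8: 673 nm (visible); m=9: 602 nm (visible); m=10: 545 nm (visible); m=11: 498 nm (visible); m=12: 458 nm (visible); m=13: 424 nm (visible); m=14: 395 nm (visible); m=15: 369 nm (UV).

7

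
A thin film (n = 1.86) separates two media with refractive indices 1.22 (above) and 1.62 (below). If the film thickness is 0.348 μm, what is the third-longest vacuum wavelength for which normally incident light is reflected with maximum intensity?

Ray reflecting at the top interface goes from n = 1.22 toward n = 1.86: a half-wave phase shift.
Ray reflecting at the bottom interface goes from n = 1.86 toward n = 1.62: no phase shift.
Exactly one π shift → a net half-wave offset.
So the condition for constructive reflection is 2 n t = (m + ½) λ.
λ = 2 n t / (m + ½). The third-longest wavelength is m = 2: λ = 2 × 1.86 × 348 / 2.50 = 518 nm.

518 nm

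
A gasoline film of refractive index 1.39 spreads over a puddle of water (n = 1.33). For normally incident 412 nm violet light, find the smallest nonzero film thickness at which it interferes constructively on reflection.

Ray reflecting at the top interface goes from n = 1.0 toward n = 1.39: a half-wave phase shift.
Bottom surface (1.39 → 1.33): reflection off a lower-index medium gives no phase shift.
Net: one phase inversion between the two reflected rays.
So the condition for constructive reflection is 2 n t = (m + ½) λ.
Minimum at m = 0: t = λ / (4 n) = 412 / (4 × 1.39) = 74.1 nm.

74.1 nm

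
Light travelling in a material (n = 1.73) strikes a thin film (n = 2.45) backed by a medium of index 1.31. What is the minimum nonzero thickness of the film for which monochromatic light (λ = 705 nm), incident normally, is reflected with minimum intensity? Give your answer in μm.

0.144 μm

Ray reflecting at the top interface goes from n = 1.73 toward n = 2.45: a half-wave phase shift.
Bottom surface (2.45 → 1.31): reflection off a lower-index medium gives no phase shift.
Exactly one π shift → a net half-wave offset.
For dark reflection here: 2 n t = m λ.
Minimum nonzero at m = 1: t = λ / (2 n) = 705 / (2 × 2.45) = 144 nm.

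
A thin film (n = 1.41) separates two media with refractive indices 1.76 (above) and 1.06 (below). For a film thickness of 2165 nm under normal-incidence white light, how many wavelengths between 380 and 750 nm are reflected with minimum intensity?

8

Top surface (1.76 → 1.41): reflection off a lower-index medium gives no phase shift.
Bottom surface (1.41 → 1.06): reflection off a lower-index medium gives no phase shift.
The two reflections carry the same phase change, so no net offset.
So the condition for destructive reflection is 2 n t = (m + ½) λ.
λ = 2 n t / (m + ½) = 6105 / (m + ½) nm.
m=7: 814 nm (IR); m=8: 718 nm (visible); m=9: 643 nm (visible); m=10: 581 nm (visible); m=11: 531 nm (visible); m=12: 488 nm (visible); m=13: 452 nm (visible); m=14: 421 nm (visible); m=15: 394 nm (visible); m=16: 370 nm (UV).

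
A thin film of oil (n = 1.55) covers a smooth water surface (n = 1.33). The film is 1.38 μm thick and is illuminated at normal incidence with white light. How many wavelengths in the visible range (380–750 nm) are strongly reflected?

5

Ray reflecting at the top interface goes from n = 1.0 toward n = 1.55: a half-wave phase shift.
At the lower boundary (n = 1.55 to n = 1.33) the reflected ray undergoes no phase shift.
Net: one phase inversion between the two reflected rays.
With one net inversion, constructive interference in reflection requires 2 n t = (m + ½) λ.
λ = 2 n t / (m + ½) = 4278 / (m + ½) nm.
m=5: 778 nm (IR); m=6: 658 nm (visible); m=7: 570 nm (visible); m=8: 503 nm (visible); m=9: 450 nm (visible); m=10: 407 nm (visible); m=11: 372 nm (UV).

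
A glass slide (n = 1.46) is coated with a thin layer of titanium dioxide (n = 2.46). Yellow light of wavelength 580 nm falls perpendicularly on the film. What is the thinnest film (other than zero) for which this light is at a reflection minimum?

Top surface (1.0 → 2.46): reflection off a higher-index medium gives a half-wave phase shift.
At the lower boundary (n = 2.46 to n = 1.46) the reflected ray undergoes no phase shift.
Net: one phase inversion between the two reflected rays.
For dark reflection here: 2 n t = m λ.
Minimum nonzero at m = 1: t = λ / (2 n) = 580 / (2 × 2.46) = 118 nm.

118 nm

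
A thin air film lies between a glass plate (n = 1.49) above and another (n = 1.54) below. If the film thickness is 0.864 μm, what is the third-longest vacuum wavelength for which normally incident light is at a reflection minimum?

576 nm

Top surface (1.49 → 1.0): reflection off a lower-index medium gives no phase shift.
Ray reflecting at the bottom interface goes from n = 1.0 toward n = 1.54: a half-wave phase shift.
Exactly one π shift → a net half-wave offset.
For weak reflection here: 2 n t = m λ.
λ = 2 n t / m. The third-longest wavelength is m = 3: λ = 2 × 1.0 × 864 / 3.00 = 576 nm.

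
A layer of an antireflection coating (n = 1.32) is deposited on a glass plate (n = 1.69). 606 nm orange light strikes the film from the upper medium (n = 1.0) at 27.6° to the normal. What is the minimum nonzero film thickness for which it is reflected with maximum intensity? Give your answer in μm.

0.245 μm

Top surface (1.0 → 1.32): reflection off a higher-index medium gives a half-wave phase shift.
Ray reflecting at the bottom interface goes from n = 1.32 toward n = 1.69: a half-wave phase shift.
Zero or two π shifts → no net half-wave offset.
So the condition for constructive reflection is 2 n t cos θ_r = m λ.
Snell's law: 1.0 sin 27.6° = 1.32 sin θ_r → sin θ_r = 0.351, cos θ_r = 0.936.
Minimum nonzero at m = 1: t = λ / (2 n cos θ_r) = 606 / (2 × 1.32 × 0.936) = 245 nm.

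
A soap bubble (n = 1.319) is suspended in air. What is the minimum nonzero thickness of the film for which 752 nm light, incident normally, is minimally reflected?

At the upper boundary (n = 1.0 to n = 1.319) the reflected ray undergoes a half-wave phase shift.
Bottom surface (1.319 → 1.0): reflection off a lower-index medium gives no phase shift.
Net: one phase inversion between the two reflected rays.
So the condition for destructive reflection is 2 n t = m λ.
Minimum nonzero at m = 1: t = λ / (2 n) = 752 / (2 × 1.319) = 285 nm.

285 nm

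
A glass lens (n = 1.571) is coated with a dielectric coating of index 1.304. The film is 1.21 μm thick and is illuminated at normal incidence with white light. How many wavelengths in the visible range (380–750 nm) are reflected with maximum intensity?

4

Top surface (1.0 → 1.304): reflection off a higher-index medium gives a half-wave phase shift.
Ray reflecting at the bottom interface goes from n = 1.304 toward n = 1.571: a half-wave phase shift.
Zero or two π shifts → no net half-wave offset.
For bright reflection here: 2 n t = m λ.
λ = 2 n t / m = 3156 / m nm.
m=4: 789 nm (IR); m=5: 631 nm (visible); m=6: 526 nm (visible); m=7: 451 nm (visible); m=8: 394 nm (visible); m=9: 351 nm (UV).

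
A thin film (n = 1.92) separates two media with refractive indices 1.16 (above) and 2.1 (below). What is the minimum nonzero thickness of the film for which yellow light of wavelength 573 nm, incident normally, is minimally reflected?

Ray reflecting at the top interface goes from n = 1.16 toward n = 1.92: a half-wave phase shift.
At the lower boundary (n = 1.92 to n = 2.1) the reflected ray undergoes a half-wave phase shift.
Net: no relative phase inversion (both shifts match).
For weak reflection here: 2 n t = (m + ½) λ.
Minimum at m = 0: t = λ / (4 n) = 573 / (4 × 1.92) = 74.6 nm.

74.6 nm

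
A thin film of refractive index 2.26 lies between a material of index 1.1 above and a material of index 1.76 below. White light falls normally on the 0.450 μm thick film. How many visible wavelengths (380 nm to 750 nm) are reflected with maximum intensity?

Ray reflecting at the top interface goes from n = 1.1 toward n = 2.26: a half-wave phase shift.
Bottom surface (2.26 → 1.76): reflection off a lower-index medium gives no phase shift.
The two reflections differ by half a wavelength.
With one net inversion, constructive interference in reflection requires 2 n t = (m + ½) λ.
λ = 2 n t / (m + ½) = 2034 / (m + ½) nm.
m=2: 814 nm (IR); m=3: 581 nm (visible); m=4: 452 nm (visible); m=5: 370 nm (UV).

2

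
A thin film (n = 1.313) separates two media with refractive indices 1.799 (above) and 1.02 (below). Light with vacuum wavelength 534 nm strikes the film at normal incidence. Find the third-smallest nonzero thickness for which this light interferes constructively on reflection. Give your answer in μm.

0.610 μm

Top surface (1.799 → 1.313): reflection off a lower-index medium gives no phase shift.
Bottom surface (1.313 → 1.02): reflection off a lower-index medium gives no phase shift.
The two reflections carry the same phase change, so no net offset.
For strong reflection here: 2 n t = m λ.
The third-smallest nonzero thickness corresponds to m = 3: t = m λ / (2 n) = 3.00 × 534 / (2 × 1.313) = 610 nm.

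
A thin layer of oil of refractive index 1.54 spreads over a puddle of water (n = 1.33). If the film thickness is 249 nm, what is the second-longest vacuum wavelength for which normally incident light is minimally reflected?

Top surface (1.0 → 1.54): reflection off a higher-index medium gives a half-wave phase shift.
Ray reflecting at the bottom interface goes from n = 1.54 toward n = 1.33: no phase shift.
The two reflections differ by half a wavelength.
With one net inversion, destructive interference in reflection requires 2 n t = m λ.
λ = 2 n t / m. The second-longest wavelength is m = 2: λ = 2 × 1.54 × 249 / 2.00 = 383 nm.

383 nm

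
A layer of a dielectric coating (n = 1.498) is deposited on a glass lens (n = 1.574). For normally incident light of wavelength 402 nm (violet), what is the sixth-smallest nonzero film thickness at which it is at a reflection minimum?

738 nm

At the upper boundary (n = 1.0 to n = 1.498) the reflected ray undergoes a half-wave phase shift.
At the lower boundary (n = 1.498 to n = 1.574) the reflected ray undergoes a half-wave phase shift.
Zero or two π shifts → no net half-wave offset.
For minimum reflection here: 2 n t = (m + ½) λ.
The sixth-smallest nonzero thickness corresponds to m = 5: t = (m + ½) λ / (2 n) = 5.50 × 402 / (2 × 1.498) = 738 nm.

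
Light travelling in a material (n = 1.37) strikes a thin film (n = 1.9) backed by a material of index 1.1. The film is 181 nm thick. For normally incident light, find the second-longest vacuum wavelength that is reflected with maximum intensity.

Top surface (1.37 → 1.9): reflection off a higher-index medium gives a half-wave phase shift.
At the lower boundary (n = 1.9 to n = 1.1) the reflected ray undergoes no phase shift.
Exactly one π shift → a net half-wave offset.
For strong reflection here: 2 n t = (m + ½) λ.
λ = 2 n t / (m + ½). The second-longest wavelength is m = 1: λ = 2 × 1.9 × 181 / 1.50 = 459 nm.

459 nm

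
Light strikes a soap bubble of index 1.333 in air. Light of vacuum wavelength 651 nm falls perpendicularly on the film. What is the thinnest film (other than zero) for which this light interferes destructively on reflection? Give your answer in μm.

0.244 μm

Ray reflecting at the top interface goes from n = 1.0 toward n = 1.333: a half-wave phase shift.
Bottom surface (1.333 → 1.0): reflection off a lower-index medium gives no phase shift.
The two reflections differ by half a wavelength.
For minimum reflection here: 2 n t = m λ.
Minimum nonzero at m = 1: t = λ / (2 n) = 651 / (2 × 1.333) = 244 nm.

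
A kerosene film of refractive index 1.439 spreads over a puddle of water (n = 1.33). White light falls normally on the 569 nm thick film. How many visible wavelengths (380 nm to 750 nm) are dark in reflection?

2

At the upper boundary (n = 1.0 to n = 1.439) the reflected ray undergoes a half-wave phase shift.
Bottom surface (1.439 → 1.33): reflection off a lower-index medium gives no phase shift.
Net: one phase inversion between the two reflected rays.
With one net inversion, destructive interference in reflection requires 2 n t = m λ.
λ = 2 n t / m = 1638 / m nm.
m=2: 819 nm (IR); m=3: 546 nm (visible); m=4: 409 nm (visible); m=5: 328 nm (UV).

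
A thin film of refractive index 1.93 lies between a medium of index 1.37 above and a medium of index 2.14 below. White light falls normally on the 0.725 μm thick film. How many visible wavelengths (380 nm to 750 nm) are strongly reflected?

Top surface (1.37 → 1.93): reflection off a higher-index medium gives a half-wave phase shift.
Bottom surface (1.93 → 2.14): reflection off a higher-index medium gives a half-wave phase shift.
Zero or two π shifts → no net half-wave offset.
With no net inversion, constructive interference in reflection requires 2 n t = m λ.
λ = 2 n t / m = 2799 / m nm.
m=3: 933 nm (IR); m=4: 700 nm (visible); m=5: 560 nm (visible); m=6: 466 nm (visible); m=7: 400 nm (visible); m=8: 350 nm (UV).

4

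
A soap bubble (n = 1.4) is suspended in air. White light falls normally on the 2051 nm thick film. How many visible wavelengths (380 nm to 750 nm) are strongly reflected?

7

At the upper boundary (n = 1.0 to n = 1.4) the reflected ray undergoes a half-wave phase shift.
Bottom surface (1.4 → 1.0): reflection off a lower-index medium gives no phase shift.
Exactly one π shift → a net half-wave offset.
With one net inversion, constructive interference in reflection requires 2 n t = (m + ½) λ.
λ = 2 n t / (m + ½) = 5743 / (m + ½) nm.
m=7: 766 nm (IR); m=8: 676 nm (visible); m=9: 605 nm (visible); m=10: 547 nm (visible); m=11: 499 nm (visible); m=12: 459 nm (visible); m=13: 425 nm (visible); m=14: 396 nm (visible); m=15: 371 nm (UV).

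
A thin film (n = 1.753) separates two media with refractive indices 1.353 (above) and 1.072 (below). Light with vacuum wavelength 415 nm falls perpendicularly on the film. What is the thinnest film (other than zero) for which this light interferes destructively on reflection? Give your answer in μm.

Top surface (1.353 → 1.753): reflection off a higher-index medium gives a half-wave phase shift.
Ray reflecting at the bottom interface goes from n = 1.753 toward n = 1.072: no phase shift.
Net: one phase inversion between the two reflected rays.
So the condition for destructive reflection is 2 n t = m λ.
Minimum nonzero at m = 1: t = λ / (2 n) = 415 / (2 × 1.753) = 118 nm.

0.118 μm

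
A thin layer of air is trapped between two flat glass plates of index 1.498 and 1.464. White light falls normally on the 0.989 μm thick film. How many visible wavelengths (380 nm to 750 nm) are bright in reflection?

Ray reflecting at the top interface goes from n = 1.498 toward n = 1.0: no phase shift.
At the lower boundary (n = 1.0 to n = 1.464) the reflected ray undergoes a half-wave phase shift.
Exactly one π shift → a net half-wave offset.
With one net inversion, constructive interference in reflection requires 2 n t = (m + ½) λ.
λ = 2 n t / (m + ½) = 1978 / (m + ½) nm.
m=2: 791 nm (IR); m=3: 565 nm (visible); m=4: 440 nm (visible); m=5: 360 nm (UV).

2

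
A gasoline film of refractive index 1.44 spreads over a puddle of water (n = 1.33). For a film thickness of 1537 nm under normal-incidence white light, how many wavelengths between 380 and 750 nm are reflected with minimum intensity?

At the upper boundary (n = 1.0 to n = 1.44) the reflected ray undergoes a half-wave phase shift.
Ray reflecting at the bottom interface goes from n = 1.44 toward n = 1.33: no phase shift.
The two reflections differ by half a wavelength.
For dark reflection here: 2 n t = m λ.
λ = 2 n t / m = 4427 / m nm.
m=5: 885 nm (IR); m=6: 738 nm (visible); m=7: 632 nm (visible); m=8: 553 nm (visible); m=9: 492 nm (visible); m=10: 443 nm (visible); m=11: 402 nm (visible); m=12: 369 nm (UV).

6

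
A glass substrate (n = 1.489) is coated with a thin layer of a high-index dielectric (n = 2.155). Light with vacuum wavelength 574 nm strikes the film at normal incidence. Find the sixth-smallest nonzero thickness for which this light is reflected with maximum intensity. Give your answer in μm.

0.732 μm

Top surface (1.0 → 2.155): reflection off a higher-index medium gives a half-wave phase shift.
Ray reflecting at the bottom interface goes from n = 2.155 toward n = 1.489: no phase shift.
Exactly one π shift → a net half-wave offset.
With one net inversion, constructive interference in reflection requires 2 n t = (m + ½) λ.
The sixth-smallest nonzero thickness corresponds to m = 5: t = (m + ½) λ / (2 n) = 5.50 × 574 / (2 × 2.155) = 732 nm.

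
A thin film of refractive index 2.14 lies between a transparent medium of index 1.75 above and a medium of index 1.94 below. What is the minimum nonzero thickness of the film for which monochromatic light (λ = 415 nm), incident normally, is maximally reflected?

48.5 nm

Ray reflecting at the top interface goes from n = 1.75 toward n = 2.14: a half-wave phase shift.
At the lower boundary (n = 2.14 to n = 1.94) the reflected ray undergoes no phase shift.
The two reflections differ by half a wavelength.
So the condition for constructive reflection is 2 n t = (m + ½) λ.
Minimum at m = 0: t = λ / (4 n) = 415 / (4 × 2.14) = 48.5 nm.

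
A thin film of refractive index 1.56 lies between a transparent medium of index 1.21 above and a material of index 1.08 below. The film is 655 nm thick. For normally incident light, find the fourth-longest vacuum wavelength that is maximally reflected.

584 nm

At the upper boundary (n = 1.21 to n = 1.56) the reflected ray undergoes a half-wave phase shift.
Bottom surface (1.56 → 1.08): reflection off a lower-index medium gives no phase shift.
Net: one phase inversion between the two reflected rays.
With one net inversion, constructive interference in reflection requires 2 n t = (m + ½) λ.
λ = 2 n t / (m + ½). The fourth-longest wavelength is m = 3: λ = 2 × 1.56 × 655 / 3.50 = 584 nm.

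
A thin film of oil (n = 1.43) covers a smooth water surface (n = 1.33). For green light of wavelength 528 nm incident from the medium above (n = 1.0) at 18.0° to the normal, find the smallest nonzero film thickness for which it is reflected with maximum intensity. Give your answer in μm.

0.0945 μm

Top surface (1.0 → 1.43): reflection off a higher-index medium gives a half-wave phase shift.
Bottom surface (1.43 → 1.33): reflection off a lower-index medium gives no phase shift.
Net: one phase inversion between the two reflected rays.
So the condition for constructive reflection is 2 n t cos θ_r = (m + ½) λ.
Snell's law: 1.0 sin 18.0° = 1.43 sin θ_r → sin θ_r = 0.216, cos θ_r = 0.976.
Minimum at m = 0: t = λ / (4 n cos θ_r) = 528 / (4 × 1.43 × 0.976) = 94.5 nm.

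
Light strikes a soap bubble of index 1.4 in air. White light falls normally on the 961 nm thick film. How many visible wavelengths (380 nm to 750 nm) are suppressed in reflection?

4

Top surface (1.0 → 1.4): reflection off a higher-index medium gives a half-wave phase shift.
Bottom surface (1.4 → 1.0): reflection off a lower-index medium gives no phase shift.
Exactly one π shift → a net half-wave offset.
For weak reflection here: 2 n t = m λ.
λ = 2 n t / m = 2691 / m nm.
m=3: 897 nm (IR); m=4: 673 nm (visible); m=5: 538 nm (visible); m=6: 448 nm (visible); m=7: 384 nm (visible); m=8: 336 nm (UV).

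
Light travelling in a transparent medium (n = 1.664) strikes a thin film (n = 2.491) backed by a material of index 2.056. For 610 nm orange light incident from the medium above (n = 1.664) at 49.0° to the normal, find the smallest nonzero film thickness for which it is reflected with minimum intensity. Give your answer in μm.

0.142 μm

Top surface (1.664 → 2.491): reflection off a higher-index medium gives a half-wave phase shift.
At the lower boundary (n = 2.491 to n = 2.056) the reflected ray undergoes no phase shift.
The two reflections differ by half a wavelength.
For dark reflection here: 2 n t cos θ_r = m λ.
Snell's law: 1.664 sin 49.0° = 2.491 sin θ_r → sin θ_r = 0.504, cos θ_r = 0.864.
Minimum nonzero at m = 1: t = λ / (2 n cos θ_r) = 610 / (2 × 2.491 × 0.864) = 142 nm.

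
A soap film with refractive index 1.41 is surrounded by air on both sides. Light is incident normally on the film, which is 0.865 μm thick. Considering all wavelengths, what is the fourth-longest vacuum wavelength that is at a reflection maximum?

697 nm

Ray reflecting at the top interface goes from n = 1.0 toward n = 1.41: a half-wave phase shift.
Bottom surface (1.41 → 1.0): reflection off a lower-index medium gives no phase shift.
Net: one phase inversion between the two reflected rays.
With one net inversion, constructive interference in reflection requires 2 n t = (m + ½) λ.
λ = 2 n t / (m + ½). The fourth-longest wavelength is m = 3: λ = 2 × 1.41 × 865 / 3.50 = 697 nm.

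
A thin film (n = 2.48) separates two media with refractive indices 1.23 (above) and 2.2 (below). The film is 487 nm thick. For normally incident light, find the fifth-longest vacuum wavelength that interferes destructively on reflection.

Top surface (1.23 → 2.48): reflection off a higher-index medium gives a half-wave phase shift.
At the lower boundary (n = 2.48 to n = 2.2) the reflected ray undergoes no phase shift.
Exactly one π shift → a net half-wave offset.
So the condition for destructive reflection is 2 n t = m λ.
λ = 2 n t / m. The fifth-longest wavelength is m = 5: λ = 2 × 2.48 × 487 / 5.00 = 483 nm.

483 nm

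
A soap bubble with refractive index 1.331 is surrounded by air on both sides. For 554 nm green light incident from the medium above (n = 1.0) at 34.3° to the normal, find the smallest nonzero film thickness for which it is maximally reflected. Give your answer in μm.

0.115 μm

At the upper boundary (n = 1.0 to n = 1.331) the reflected ray undergoes a half-wave phase shift.
Bottom surface (1.331 → 1.0): reflection off a lower-index medium gives no phase shift.
The two reflections differ by half a wavelength.
So the condition for constructive reflection is 2 n t cos θ_r = (m + ½) λ.
Snell's law: 1.0 sin 34.3° = 1.331 sin θ_r → sin θ_r = 0.423, cos θ_r = 0.906.
Minimum at m = 0: t = λ / (4 n cos θ_r) = 554 / (4 × 1.331 × 0.906) = 115 nm.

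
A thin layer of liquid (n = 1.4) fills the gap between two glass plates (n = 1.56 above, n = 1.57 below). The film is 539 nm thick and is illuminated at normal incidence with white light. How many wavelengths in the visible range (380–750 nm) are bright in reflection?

2

Top surface (1.56 → 1.4): reflection off a lower-index medium gives no phase shift.
Ray reflecting at the bottom interface goes from n = 1.4 toward n = 1.57: a half-wave phase shift.
Exactly one π shift → a net half-wave offset.
So the condition for constructive reflection is 2 n t = (m + ½) λ.
λ = 2 n t / (m + ½) = 1509 / (m + ½) nm.
m=1: 1006 nm (IR); m=2: 604 nm (visible); m=3: 431 nm (visible); m=4: 335 nm (UV).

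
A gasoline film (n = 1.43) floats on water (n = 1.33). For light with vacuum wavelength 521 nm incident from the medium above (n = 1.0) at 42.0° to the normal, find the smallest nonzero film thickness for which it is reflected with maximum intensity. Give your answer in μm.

Ray reflecting at the top interface goes from n = 1.0 toward n = 1.43: a half-wave phase shift.
Bottom surface (1.43 → 1.33): reflection off a lower-index medium gives no phase shift.
Net: one phase inversion between the two reflected rays.
For strong reflection here: 2 n t cos θ_r = (m + ½) λ.
Snell's law: 1.0 sin 42.0° = 1.43 sin θ_r → sin θ_r = 0.468, cos θ_r = 0.884.
Minimum at m = 0: t = λ / (4 n cos θ_r) = 521 / (4 × 1.43 × 0.884) = 103 nm.

0.103 μm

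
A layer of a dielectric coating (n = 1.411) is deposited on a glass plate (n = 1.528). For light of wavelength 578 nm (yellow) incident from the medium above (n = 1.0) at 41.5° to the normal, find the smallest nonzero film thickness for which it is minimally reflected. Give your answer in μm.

Ray reflecting at the top interface goes from n = 1.0 toward n = 1.411: a half-wave phase shift.
At the lower boundary (n = 1.411 to n = 1.528) the reflected ray undergoes a half-wave phase shift.
The two reflections carry the same phase change, so no net offset.
With no net inversion, destructive interference in reflection requires 2 n t cos θ_r = (m + ½) λ.
Snell's law: 1.0 sin 41.5° = 1.411 sin θ_r → sin θ_r = 0.470, cos θ_r = 0.883.
Minimum at m = 0: t = λ / (4 n cos θ_r) = 578 / (4 × 1.411 × 0.883) = 116 nm.

0.116 μm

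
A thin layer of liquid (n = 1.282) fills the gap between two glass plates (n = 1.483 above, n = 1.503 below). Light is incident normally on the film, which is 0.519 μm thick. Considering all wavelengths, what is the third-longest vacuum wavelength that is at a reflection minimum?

444 nm

Ray reflecting at the top interface goes from n = 1.483 toward n = 1.282: no phase shift.
At the lower boundary (n = 1.282 to n = 1.503) the reflected ray undergoes a half-wave phase shift.
Exactly one π shift → a net half-wave offset.
So the condition for destructive reflection is 2 n t = m λ.
λ = 2 n t / m. The third-longest wavelength is m = 3: λ = 2 × 1.282 × 519 / 3.00 = 444 nm.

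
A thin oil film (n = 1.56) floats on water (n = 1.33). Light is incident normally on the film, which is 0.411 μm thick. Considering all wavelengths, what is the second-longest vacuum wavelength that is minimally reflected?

At the upper boundary (n = 1.0 to n = 1.56) the reflected ray undergoes a half-wave phase shift.
At the lower boundary (n = 1.56 to n = 1.33) the reflected ray undergoes no phase shift.
The two reflections differ by half a wavelength.
So the condition for destructive reflection is 2 n t = m λ.
λ = 2 n t / m. The second-longest wavelength is m = 2: λ = 2 × 1.56 × 411 / 2.00 = 641 nm.

641 nm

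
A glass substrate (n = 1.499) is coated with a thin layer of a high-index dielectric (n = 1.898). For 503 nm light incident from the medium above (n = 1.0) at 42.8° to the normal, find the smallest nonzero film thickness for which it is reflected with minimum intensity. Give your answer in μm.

At the upper boundary (n = 1.0 to n = 1.898) the reflected ray undergoes a half-wave phase shift.
Ray reflecting at the bottom interface goes from n = 1.898 toward n = 1.499: no phase shift.
Exactly one π shift → a net half-wave offset.
So the condition for destructive reflection is 2 n t cos θ_r = m λ.
Snell's law: 1.0 sin 42.8° = 1.898 sin θ_r → sin θ_r = 0.358, cos θ_r = 0.934.
Minimum nonzero at m = 1: t = λ / (2 n cos θ_r) = 503 / (2 × 1.898 × 0.934) = 142 nm.

0.142 μm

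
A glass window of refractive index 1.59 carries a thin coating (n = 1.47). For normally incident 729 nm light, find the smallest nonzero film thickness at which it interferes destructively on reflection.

124 nm

Top surface (1.0 → 1.47): reflection off a higher-index medium gives a half-wave phase shift.
Bottom surface (1.47 → 1.59): reflection off a higher-index medium gives a half-wave phase shift.
Zero or two π shifts → no net half-wave offset.
So the condition for destructive reflection is 2 n t = (m + ½) λ.
Minimum at m = 0: t = λ / (4 n) = 729 / (4 × 1.47) = 124 nm.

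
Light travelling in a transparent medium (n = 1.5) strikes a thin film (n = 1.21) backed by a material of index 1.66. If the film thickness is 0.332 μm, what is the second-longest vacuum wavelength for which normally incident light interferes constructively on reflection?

Ray reflecting at the top interface goes from n = 1.5 toward n = 1.21: no phase shift.
Ray reflecting at the bottom interface goes from n = 1.21 toward n = 1.66: a half-wave phase shift.
The two reflections differ by half a wavelength.
With one net inversion, constructive interference in reflection requires 2 n t = (m + ½) λ.
λ = 2 n t / (m + ½). The second-longest wavelength is m = 1: λ = 2 × 1.21 × 332 / 1.50 = 536 nm.

536 nm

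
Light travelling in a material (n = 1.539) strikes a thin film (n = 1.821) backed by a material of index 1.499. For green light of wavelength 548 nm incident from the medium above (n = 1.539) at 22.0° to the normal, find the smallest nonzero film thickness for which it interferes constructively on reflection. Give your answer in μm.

0.0793 μm

At the upper boundary (n = 1.539 to n = 1.821) the reflected ray undergoes a half-wave phase shift.
Ray reflecting at the bottom interface goes from n = 1.821 toward n = 1.499: no phase shift.
Net: one phase inversion between the two reflected rays.
For strong reflection here: 2 n t cos θ_r = (m + ½) λ.
Snell's law: 1.539 sin 22.0° = 1.821 sin θ_r → sin θ_r = 0.317, cos θ_r = 0.949.
Minimum at m = 0: t = λ / (4 n cos θ_r) = 548 / (4 × 1.821 × 0.949) = 79.3 nm.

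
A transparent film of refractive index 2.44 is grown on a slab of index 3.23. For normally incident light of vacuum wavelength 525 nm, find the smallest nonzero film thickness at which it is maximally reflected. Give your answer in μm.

At the upper boundary (n = 1.0 to n = 2.44) the reflected ray undergoes a half-wave phase shift.
Bottom surface (2.44 → 3.23): reflection off a higher-index medium gives a half-wave phase shift.
Net: no relative phase inversion (both shifts match).
For bright reflection here: 2 n t = m λ.
Minimum nonzero at m = 1: t = λ / (2 n) = 525 / (2 × 2.44) = 108 nm.

0.108 μm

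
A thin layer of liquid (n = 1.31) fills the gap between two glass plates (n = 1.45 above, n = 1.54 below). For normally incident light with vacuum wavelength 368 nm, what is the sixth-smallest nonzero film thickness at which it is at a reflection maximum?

Top surface (1.45 → 1.31): reflection off a lower-index medium gives no phase shift.
Bottom surface (1.31 → 1.54): reflection off a higher-index medium gives a half-wave phase shift.
The two reflections differ by half a wavelength.
For bright reflection here: 2 n t = (m + ½) λ.
The sixth-smallest nonzero thickness corresponds to m = 5: t = (m + ½) λ / (2 n) = 5.50 × 368 / (2 × 1.31) = 773 nm.

773 nm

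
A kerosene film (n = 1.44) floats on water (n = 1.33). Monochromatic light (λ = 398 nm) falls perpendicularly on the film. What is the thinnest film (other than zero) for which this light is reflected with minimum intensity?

At the upper boundary (n = 1.0 to n = 1.44) the reflected ray undergoes a half-wave phase shift.
Bottom surface (1.44 → 1.33): reflection off a lower-index medium gives no phase shift.
The two reflections differ by half a wavelength.
For minimum reflection here: 2 n t = m λ.
Minimum nonzero at m = 1: t = λ / (2 n) = 398 / (2 × 1.44) = 138 nm.

138 nm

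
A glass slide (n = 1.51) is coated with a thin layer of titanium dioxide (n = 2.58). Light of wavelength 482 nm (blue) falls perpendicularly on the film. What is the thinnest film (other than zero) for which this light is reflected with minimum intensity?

Top surface (1.0 → 2.58): reflection off a higher-index medium gives a half-wave phase shift.
At the lower boundary (n = 2.58 to n = 1.51) the reflected ray undergoes no phase shift.
Net: one phase inversion between the two reflected rays.
With one net inversion, destructive interference in reflection requires 2 n t = m λ.
Minimum nonzero at m = 1: t = λ / (2 n) = 482 / (2 × 2.58) = 93.4 nm.

93.4 nm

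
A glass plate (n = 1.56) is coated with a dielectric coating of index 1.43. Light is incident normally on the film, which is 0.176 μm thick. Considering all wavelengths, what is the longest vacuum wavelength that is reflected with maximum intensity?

Ray reflecting at the top interface goes from n = 1.0 toward n = 1.43: a half-wave phase shift.
Ray reflecting at the bottom interface goes from n = 1.43 toward n = 1.56: a half-wave phase shift.
Zero or two π shifts → no net half-wave offset.
With no net inversion, constructive interference in reflection requires 2 n t = m λ.
λ = 2 n t / m. The longest wavelength is m = 1: λ = 2 × 1.43 × 176 / 1.00 = 503 nm.

503 nm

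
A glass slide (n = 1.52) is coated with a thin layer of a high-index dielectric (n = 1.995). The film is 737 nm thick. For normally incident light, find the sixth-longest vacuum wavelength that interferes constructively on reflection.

535 nm

Top surface (1.0 → 1.995): reflection off a higher-index medium gives a half-wave phase shift.
Ray reflecting at the bottom interface goes from n = 1.995 toward n = 1.52: no phase shift.
The two reflections differ by half a wavelength.
So the condition for constructive reflection is 2 n t = (m + ½) λ.
λ = 2 n t / (m + ½). The sixth-longest wavelength is m = 5: λ = 2 × 1.995 × 737 / 5.50 = 535 nm.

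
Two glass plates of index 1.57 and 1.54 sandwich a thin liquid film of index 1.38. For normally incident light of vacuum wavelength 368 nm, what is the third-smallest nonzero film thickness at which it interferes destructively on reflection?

400 nm

Ray reflecting at the top interface goes from n = 1.57 toward n = 1.38: no phase shift.
Bottom surface (1.38 → 1.54): reflection off a higher-index medium gives a half-wave phase shift.
Net: one phase inversion between the two reflected rays.
So the condition for destructive reflection is 2 n t = m λ.
The third-smallest nonzero thickness corresponds to m = 3: t = m λ / (2 n) = 3.00 × 368 / (2 × 1.38) = 400 nm.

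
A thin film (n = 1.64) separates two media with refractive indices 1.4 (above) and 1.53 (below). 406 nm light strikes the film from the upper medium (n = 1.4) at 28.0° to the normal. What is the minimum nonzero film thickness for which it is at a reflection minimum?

At the upper boundary (n = 1.4 to n = 1.64) the reflected ray undergoes a half-wave phase shift.
Bottom surface (1.64 → 1.53): reflection off a lower-index medium gives no phase shift.
The two reflections differ by half a wavelength.
For minimum reflection here: 2 n t cos θ_r = m λ.
Snell's law: 1.4 sin 28.0° = 1.64 sin θ_r → sin θ_r = 0.401, cos θ_r = 0.916.
Minimum nonzero at m = 1: t = λ / (2 n cos θ_r) = 406 / (2 × 1.64 × 0.916) = 135 nm.

135 nm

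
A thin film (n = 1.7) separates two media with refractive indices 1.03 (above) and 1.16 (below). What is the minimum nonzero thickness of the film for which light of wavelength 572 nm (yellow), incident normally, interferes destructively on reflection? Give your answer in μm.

At the upper boundary (n = 1.03 to n = 1.7) the reflected ray undergoes a half-wave phase shift.
Ray reflecting at the bottom interface goes from n = 1.7 toward n = 1.16: no phase shift.
Exactly one π shift → a net half-wave offset.
For dark reflection here: 2 n t = m λ.
Minimum nonzero at m = 1: t = λ / (2 n) = 572 / (2 × 1.7) = 168 nm.

0.168 μm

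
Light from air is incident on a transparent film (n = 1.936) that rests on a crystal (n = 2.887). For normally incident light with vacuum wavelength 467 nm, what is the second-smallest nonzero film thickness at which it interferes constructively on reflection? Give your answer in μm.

Top surface (1.0 → 1.936): reflection off a higher-index medium gives a half-wave phase shift.
At the lower boundary (n = 1.936 to n = 2.887) the reflected ray undergoes a half-wave phase shift.
The two reflections carry the same phase change, so no net offset.
For strong reflection here: 2 n t = m λ.
The second-smallest nonzero thickness corresponds to m = 2: t = m λ / (2 n) = 2.00 × 467 / (2 × 1.936) = 241 nm.

0.241 μm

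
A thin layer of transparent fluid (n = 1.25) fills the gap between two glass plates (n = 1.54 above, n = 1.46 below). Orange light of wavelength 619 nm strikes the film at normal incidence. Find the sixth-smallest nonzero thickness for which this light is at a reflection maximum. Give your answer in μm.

At the upper boundary (n = 1.54 to n = 1.25) the reflected ray undergoes no phase shift.
Bottom surface (1.25 → 1.46): reflection off a higher-index medium gives a half-wave phase shift.
Net: one phase inversion between the two reflected rays.
So the condition for constructive reflection is 2 n t = (m + ½) λ.
The sixth-smallest nonzero thickness corresponds to m = 5: t = (m + ½) λ / (2 n) = 5.50 × 619 / (2 × 1.25) = 1362 nm.

1.36 μm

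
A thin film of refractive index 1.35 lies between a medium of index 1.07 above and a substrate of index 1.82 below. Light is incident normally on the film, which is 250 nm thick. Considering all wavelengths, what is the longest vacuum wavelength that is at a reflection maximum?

675 nm

Top surface (1.07 → 1.35): reflection off a higher-index medium gives a half-wave phase shift.
At the lower boundary (n = 1.35 to n = 1.82) the reflected ray undergoes a half-wave phase shift.
The two reflections carry the same phase change, so no net offset.
With no net inversion, constructive interference in reflection requires 2 n t = m λ.
λ = 2 n t / m. The longest wavelength is m = 1: λ = 2 × 1.35 × 250 / 1.00 = 675 nm.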